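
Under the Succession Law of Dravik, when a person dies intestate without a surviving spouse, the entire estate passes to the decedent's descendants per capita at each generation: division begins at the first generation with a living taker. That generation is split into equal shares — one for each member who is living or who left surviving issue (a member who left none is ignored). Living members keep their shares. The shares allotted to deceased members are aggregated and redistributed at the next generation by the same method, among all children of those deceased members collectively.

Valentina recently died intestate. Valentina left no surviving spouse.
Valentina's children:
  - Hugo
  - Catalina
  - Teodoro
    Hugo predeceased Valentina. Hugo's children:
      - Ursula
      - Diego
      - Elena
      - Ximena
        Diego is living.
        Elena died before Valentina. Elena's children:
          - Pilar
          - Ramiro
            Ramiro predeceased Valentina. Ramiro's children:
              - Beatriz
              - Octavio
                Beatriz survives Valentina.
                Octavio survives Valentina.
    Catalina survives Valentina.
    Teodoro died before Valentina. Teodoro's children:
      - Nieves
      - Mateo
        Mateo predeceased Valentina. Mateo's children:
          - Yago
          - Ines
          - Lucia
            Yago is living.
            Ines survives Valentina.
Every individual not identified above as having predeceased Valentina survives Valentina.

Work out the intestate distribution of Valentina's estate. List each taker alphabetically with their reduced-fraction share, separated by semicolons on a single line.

There is no surviving spouse, so the entire estate passes to Valentina's descendants per capita at each generation.
At generation 1 (Hugo, Catalina, Teodoro) there are 3 shares of (1)/3 = 1/3 each.
Living: Catalina — each takes 1/3.
Deceased: Hugo and Teodoro. Their combined 2/3 is pooled and carried to generation 2.
At generation 2 (Ursula, Diego, Elena, Ximena, Nieves, Mateo) there are 6 shares of (2/3)/6 = 1/9 each.
Living: Ursula, Diego, Ximena, and Nieves — each takes 1/9.
Deceased: Elena and Mateo. Their combined 2/9 is pooled and carried to generation 3.
At generation 3 (Pilar, Ramiro, Yago, Ines, Lucia) there are 5 shares of (2/9)/5 = 2/45 each.
Living: Pilar, Yago, Ines, and Lucia — each takes 2/45.
Deceased: Ramiro. That 2/45 share is carried to generation 4.
At generation 4 (Beatriz, Octavio) there are 2 shares of (2/45)/2 = 1/45 each.
Living: Beatriz and Octavio — each takes 1/45.

Beatriz 1/45; Catalina 1/3; Diego 1/9; Ines 2/45; Lucia 2/45; Nieves 1/9; Octavio 1/45; Pilar 2/45; Ursula 1/9; Ximena 1/9; Yago 2/45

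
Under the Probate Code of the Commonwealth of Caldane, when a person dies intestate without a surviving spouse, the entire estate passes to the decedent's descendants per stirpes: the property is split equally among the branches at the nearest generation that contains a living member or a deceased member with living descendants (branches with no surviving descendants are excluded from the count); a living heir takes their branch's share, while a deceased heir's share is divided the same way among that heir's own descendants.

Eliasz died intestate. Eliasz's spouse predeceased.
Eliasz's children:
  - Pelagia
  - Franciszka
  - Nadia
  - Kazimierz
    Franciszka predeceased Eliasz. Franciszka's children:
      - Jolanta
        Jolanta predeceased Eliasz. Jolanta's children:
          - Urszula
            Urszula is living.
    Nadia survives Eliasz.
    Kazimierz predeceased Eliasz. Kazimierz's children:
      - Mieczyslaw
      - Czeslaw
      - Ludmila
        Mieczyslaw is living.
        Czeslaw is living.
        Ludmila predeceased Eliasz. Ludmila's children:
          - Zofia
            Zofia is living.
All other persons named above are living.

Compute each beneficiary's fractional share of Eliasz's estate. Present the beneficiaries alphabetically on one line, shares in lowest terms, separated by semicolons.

Czeslaw 1/12; Mieczyslaw 1/12; Nadia 1/4; Pelagia 1/4; Urszula 1/4; Zofia 1/12

There is no surviving spouse, so the entire estate passes to Eliasz's descendants per stirpes.
The estate is divided into 4 equal shares of 1/4 among Pelagia, Franciszka, Nadia, Kazimierz.
Pelagia is living and takes 1/4.
Franciszka predeceased; the 1/4 allotted to Franciszka's branch passes to Franciszka's issue by representation.
Jolanta's line is the sole branch at this level, so the full 1/4 passes to Jolanta's issue by representation.
Urszula is the sole taker at this level and receives the full 1/4.
Nadia is living and takes 1/4.
Kazimierz predeceased; the 1/4 allotted to Kazimierz's branch passes to Kazimierz's issue by representation.
The 1/4 is divided into 3 equal shares of 1/12 among Mieczyslaw, Czeslaw, Ludmila.
Mieczyslaw is living and takes 1/12.
Czeslaw is living and takes 1/12.
Ludmila predeceased; the 1/12 allotted to Ludmila's branch passes to Ludmila's issue by representation.
Zofia is the sole taker at this level and receives the full 1/12.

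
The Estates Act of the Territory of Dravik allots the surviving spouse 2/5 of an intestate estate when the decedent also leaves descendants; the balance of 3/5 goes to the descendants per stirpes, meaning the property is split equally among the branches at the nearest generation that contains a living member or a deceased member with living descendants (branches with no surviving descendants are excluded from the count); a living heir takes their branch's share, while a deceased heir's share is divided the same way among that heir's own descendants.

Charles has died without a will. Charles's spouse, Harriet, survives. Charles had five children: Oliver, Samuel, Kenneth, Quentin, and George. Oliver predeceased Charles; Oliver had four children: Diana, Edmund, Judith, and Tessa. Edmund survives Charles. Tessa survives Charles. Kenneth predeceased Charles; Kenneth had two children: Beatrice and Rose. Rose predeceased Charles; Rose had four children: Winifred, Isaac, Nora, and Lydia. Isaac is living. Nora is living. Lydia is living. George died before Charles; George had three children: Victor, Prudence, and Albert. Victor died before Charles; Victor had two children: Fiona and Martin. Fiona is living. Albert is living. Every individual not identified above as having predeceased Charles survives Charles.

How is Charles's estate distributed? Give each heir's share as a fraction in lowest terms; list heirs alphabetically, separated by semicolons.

Harriet, as surviving spouse, takes 2/5.
The remaining 3/5 passes to Charles's descendants per stirpes.
The 3/5 is divided into 5 equal shares of 3/25 among Oliver, Samuel, Kenneth, Quentin, George.
Oliver predeceased; the 3/25 allotted to Oliver's branch passes to Oliver's issue by representation.
The 3/25 is divided into 4 equal shares of 3/100 among Diana, Edmund, Judith, Tessa.
Diana is living and takes 3/100.
Edmund is living and takes 3/100.
Judith is living and takes 3/100.
Tessa is living and takes 3/100.
Samuel is living and takes 3/25.
Kenneth predeceased; the 3/25 allotted to Kenneth's branch passes to Kenneth's issue by representation.
The 3/25 is divided into 2 equal shares of 3/50 among Beatrice, Rose.
Beatrice is living and takes 3/50.
Rose predeceased; the 3/50 allotted to Rose's branch passes to Rose's issue by representation.
The 3/50 is divided into 4 equal shares of 3/200 among Winifred, Isaac, Nora, Lydia.
Winifred is living and takes 3/200.
Isaac is living and takes 3/200.
Nora is living and takes 3/200.
Lydia is living and takes 3/200.
Quentin is living and takes 3/25.
George predeceased; the 3/25 allotted to George's branch passes to George's issue by representation.
The 3/25 is divided into 3 equal shares of 1/25 among Victor, Prudence, Albert.
Victor predeceased; the 1/25 allotted to Victor's branch passes to Victor's issue by representation.
The 1/25 is divided into 2 equal shares of 1/50 among Fiona, Martin.
Fiona is living and takes 1/50.
Martin is living and takes 1/50.
Prudence is living and takes 1/25.
Albert is living and takes 1/25.

Albert 1/25; Beatrice 3/50; Diana 3/100; Edmund 3/100; Fiona 1/50; Harriet 2/5; Isaac 3/200; Judith 3/100; Lydia 3/200; Martin 1/50; Nora 3/200; Prudence 1/25; Quentin 3/25; Samuel 3/25; Tessa 3/100; Winifred 3/200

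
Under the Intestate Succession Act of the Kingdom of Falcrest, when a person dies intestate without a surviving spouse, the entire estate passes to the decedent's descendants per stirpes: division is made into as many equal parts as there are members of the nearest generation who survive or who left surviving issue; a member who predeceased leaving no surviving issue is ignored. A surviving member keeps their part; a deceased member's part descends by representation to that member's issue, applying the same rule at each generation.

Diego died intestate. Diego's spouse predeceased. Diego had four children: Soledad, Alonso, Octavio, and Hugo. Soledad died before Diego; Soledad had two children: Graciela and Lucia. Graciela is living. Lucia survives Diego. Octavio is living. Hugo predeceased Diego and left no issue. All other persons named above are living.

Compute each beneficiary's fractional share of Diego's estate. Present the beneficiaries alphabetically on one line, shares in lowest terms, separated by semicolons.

There is no surviving spouse, so the entire estate passes to Diego's descendants per stirpes.
Hugo left no surviving issue, so that branch lapses and is disregarded.
The estate is divided into 3 equal shares of 1/3 among Soledad, Alonso, Octavio.
Soledad predeceased; the 1/3 allotted to Soledad's branch passes to Soledad's issue by representation.
The 1/3 is divided into 2 equal shares of 1/6 among Graciela, Lucia.
Graciela is living and takes 1/6.
Lucia is living and takes 1/6.
Alonso is living and takes 1/3.
Octavio is living and takes 1/3.

Alonso 1/3; Graciela 1/6; Lucia 1/6; Octavio 1/3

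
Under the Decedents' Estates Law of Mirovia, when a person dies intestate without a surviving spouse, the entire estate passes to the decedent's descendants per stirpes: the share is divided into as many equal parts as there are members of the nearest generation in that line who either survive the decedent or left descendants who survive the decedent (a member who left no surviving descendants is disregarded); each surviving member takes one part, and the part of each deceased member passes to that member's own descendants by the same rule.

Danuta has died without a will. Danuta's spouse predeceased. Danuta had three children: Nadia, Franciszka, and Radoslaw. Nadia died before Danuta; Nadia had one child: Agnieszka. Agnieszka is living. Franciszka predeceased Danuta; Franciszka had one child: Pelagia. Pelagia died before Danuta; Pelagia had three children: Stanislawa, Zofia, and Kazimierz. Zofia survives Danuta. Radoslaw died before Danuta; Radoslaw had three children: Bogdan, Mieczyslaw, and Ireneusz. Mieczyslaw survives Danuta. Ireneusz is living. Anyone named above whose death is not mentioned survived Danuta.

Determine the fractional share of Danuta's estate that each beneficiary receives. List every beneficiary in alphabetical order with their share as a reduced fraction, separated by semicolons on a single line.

Agnieszka 1/3; Bogdan 1/9; Ireneusz 1/9; Kazimierz 1/9; Mieczyslaw 1/9; Stanislawa 1/9; Zofia 1/9

There is no surviving spouse, so the entire estate passes to Danuta's descendants per stirpes.
The estate is divided into 3 equal shares of 1/3 among Nadia, Franciszka, Radoslaw.
Nadia predeceased; the 1/3 allotted to Nadia's branch passes to Nadia's issue by representation.
Agnieszka is the sole taker at this level and receives the full 1/3.
Franciszka predeceased; the 1/3 allotted to Franciszka's branch passes to Franciszka's issue by representation.
Pelagia's line is the sole branch at this level, so the full 1/3 passes to Pelagia's issue by representation.
The 1/3 is divided into 3 equal shares of 1/9 among Stanislawa, Zofia, Kazimierz.
Stanislawa is living and takes 1/9.
Zofia is living and takes 1/9.
Kazimierz is living and takes 1/9.
Radoslaw predeceased; the 1/3 allotted to Radoslaw's branch passes to Radoslaw's issue by representation.
The 1/3 is divided into 3 equal shares of 1/9 among Bogdan, Mieczyslaw, Ireneusz.
Bogdan is living and takes 1/9.
Mieczyslaw is living and takes 1/9.
Ireneusz is living and takes 1/9.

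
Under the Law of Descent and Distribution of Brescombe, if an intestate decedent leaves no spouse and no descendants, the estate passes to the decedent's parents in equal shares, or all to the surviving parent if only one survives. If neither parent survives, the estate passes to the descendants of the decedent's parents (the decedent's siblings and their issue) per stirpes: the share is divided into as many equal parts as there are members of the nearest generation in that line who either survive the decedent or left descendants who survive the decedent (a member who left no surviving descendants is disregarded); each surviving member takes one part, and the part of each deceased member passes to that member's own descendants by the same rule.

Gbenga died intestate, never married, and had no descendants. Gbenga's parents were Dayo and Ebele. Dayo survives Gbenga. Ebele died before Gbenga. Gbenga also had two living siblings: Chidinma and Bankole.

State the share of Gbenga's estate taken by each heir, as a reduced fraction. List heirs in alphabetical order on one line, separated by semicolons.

Dayo 1

Only one parent, Dayo, survives, so Dayo takes the entire estate. The siblings take nothing because a surviving parent has priority.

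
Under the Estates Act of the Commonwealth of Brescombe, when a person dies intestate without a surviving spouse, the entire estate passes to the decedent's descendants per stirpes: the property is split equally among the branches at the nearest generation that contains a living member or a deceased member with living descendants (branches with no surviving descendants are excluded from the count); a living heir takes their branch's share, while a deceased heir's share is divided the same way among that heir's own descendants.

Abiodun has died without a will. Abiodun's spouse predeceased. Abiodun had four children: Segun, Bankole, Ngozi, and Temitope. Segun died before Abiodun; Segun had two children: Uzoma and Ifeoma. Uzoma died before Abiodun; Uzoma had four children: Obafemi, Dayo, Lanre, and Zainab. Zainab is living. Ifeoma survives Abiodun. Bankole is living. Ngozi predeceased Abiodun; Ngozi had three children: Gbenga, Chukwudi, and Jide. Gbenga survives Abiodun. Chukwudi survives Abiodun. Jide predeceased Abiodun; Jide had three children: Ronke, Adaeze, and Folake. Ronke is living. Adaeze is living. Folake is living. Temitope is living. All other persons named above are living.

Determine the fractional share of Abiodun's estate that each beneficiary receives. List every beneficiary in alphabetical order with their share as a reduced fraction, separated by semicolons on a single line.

There is no surviving spouse, so the entire estate passes to Abiodun's descendants per stirpes.
The estate is divided into 4 equal shares of 1/4 among Segun, Bankole, Ngozi, Temitope.
Segun predeceased; the 1/4 allotted to Segun's branch passes to Segun's issue by representation.
The 1/4 is divided into 2 equal shares of 1/8 among Uzoma, Ifeoma.
Uzoma predeceased; the 1/8 allotted to Uzoma's branch passes to Uzoma's issue by representation.
The 1/8 is divided into 4 equal shares of 1/32 among Obafemi, Dayo, Lanre, Zainab.
Obafemi is living and takes 1/32.
Dayo is living and takes 1/32.
Lanre is living and takes 1/32.
Zainab is living and takes 1/32.
Ifeoma is living and takes 1/8.
Bankole is living and takes 1/4.
Ngozi predeceased; the 1/4 allotted to Ngozi's branch passes to Ngozi's issue by representation.
The 1/4 is divided into 3 equal shares of 1/12 among Gbenga, Chukwudi, Jide.
Gbenga is living and takes 1/12.
Chukwudi is living and takes 1/12.
Jide predeceased; the 1/12 allotted to Jide's branch passes to Jide's issue by representation.
The 1/12 is divided into 3 equal shares of 1/36 among Ronke, Adaeze, Folake.
Ronke is living and takes 1/36.
Adaeze is living and takes 1/36.
Folake is living and takes 1/36.
Temitope is living and takes 1/4.

Adaeze 1/36; Bankole 1/4; Chukwudi 1/12; Dayo 1/32; Folake 1/36; Gbenga 1/12; Ifeoma 1/8; Lanre 1/32; Obafemi 1/32; Ronke 1/36; Temitope 1/4; Zainab 1/32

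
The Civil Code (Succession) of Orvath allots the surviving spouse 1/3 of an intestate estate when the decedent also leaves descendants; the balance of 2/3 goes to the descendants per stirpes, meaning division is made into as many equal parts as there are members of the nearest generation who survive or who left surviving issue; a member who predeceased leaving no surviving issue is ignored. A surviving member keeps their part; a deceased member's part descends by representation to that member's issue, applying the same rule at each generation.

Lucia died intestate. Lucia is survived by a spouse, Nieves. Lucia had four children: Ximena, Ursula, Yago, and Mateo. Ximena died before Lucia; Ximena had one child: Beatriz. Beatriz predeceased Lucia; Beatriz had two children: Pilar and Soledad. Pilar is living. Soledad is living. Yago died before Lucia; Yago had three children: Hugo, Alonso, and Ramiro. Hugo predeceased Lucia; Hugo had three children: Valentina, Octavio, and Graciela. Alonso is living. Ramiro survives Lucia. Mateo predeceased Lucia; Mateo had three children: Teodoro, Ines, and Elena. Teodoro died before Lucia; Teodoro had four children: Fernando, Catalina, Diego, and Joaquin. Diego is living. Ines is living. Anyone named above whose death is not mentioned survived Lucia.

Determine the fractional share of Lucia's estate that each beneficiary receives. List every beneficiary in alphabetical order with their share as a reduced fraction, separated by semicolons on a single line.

Nieves, as surviving spouse, takes 1/3.
The remaining 2/3 passes to Lucia's descendants per stirpes.
The 2/3 is divided into 4 equal shares of 1/6 among Ximena, Ursula, Yago, Mateo.
Ximena predeceased; the 1/6 allotted to Ximena's branch passes to Ximena's issue by representation.
Beatriz's line is the sole branch at this level, so the full 1/6 passes to Beatriz's issue by representation.
The 1/6 is divided into 2 equal shares of 1/12 among Pilar, Soledad.
Pilar is living and takes 1/12.
Soledad is living and takes 1/12.
Ursula is living and takes 1/6.
Yago predeceased; the 1/6 allotted to Yago's branch passes to Yago's issue by representation.
The 1/6 is divided into 3 equal shares of 1/18 among Hugo, Alonso, Ramiro.
Hugo predeceased; the 1/18 allotted to Hugo's branch passes to Hugo's issue by representation.
The 1/18 is divided into 3 equal shares of 1/54 among Valentina, Octavio, Graciela.
Valentina is living and takes 1/54.
Octavio is living and takes 1/54.
Graciela is living and takes 1/54.
Alonso is living and takes 1/18.
Ramiro is living and takes 1/18.
Mateo predeceased; the 1/6 allotted to Mateo's branch passes to Mateo's issue by representation.
The 1/6 is divided into 3 equal shares of 1/18 among Teodoro, Ines, Elena.
Teodoro predeceased; the 1/18 allotted to Teodoro's branch passes to Teodoro's issue by representation.
The 1/18 is divided into 4 equal shares of 1/72 among Fernando, Catalina, Diego, Joaquin.
Fernando is living and takes 1/72.
Catalina is living and takes 1/72.
Diego is living and takes 1/72.
Joaquin is living and takes 1/72.
Ines is living and takes 1/18.
Elena is living and takes 1/18.

Alonso 1/18; Catalina 1/72; Diego 1/72; Elena 1/18; Fernando 1/72; Graciela 1/54; Ines 1/18; Joaquin 1/72; Nieves 1/3; Octavio 1/54; Pilar 1/12; Ramiro 1/18; Soledad 1/12; Ursula 1/6; Valentina 1/54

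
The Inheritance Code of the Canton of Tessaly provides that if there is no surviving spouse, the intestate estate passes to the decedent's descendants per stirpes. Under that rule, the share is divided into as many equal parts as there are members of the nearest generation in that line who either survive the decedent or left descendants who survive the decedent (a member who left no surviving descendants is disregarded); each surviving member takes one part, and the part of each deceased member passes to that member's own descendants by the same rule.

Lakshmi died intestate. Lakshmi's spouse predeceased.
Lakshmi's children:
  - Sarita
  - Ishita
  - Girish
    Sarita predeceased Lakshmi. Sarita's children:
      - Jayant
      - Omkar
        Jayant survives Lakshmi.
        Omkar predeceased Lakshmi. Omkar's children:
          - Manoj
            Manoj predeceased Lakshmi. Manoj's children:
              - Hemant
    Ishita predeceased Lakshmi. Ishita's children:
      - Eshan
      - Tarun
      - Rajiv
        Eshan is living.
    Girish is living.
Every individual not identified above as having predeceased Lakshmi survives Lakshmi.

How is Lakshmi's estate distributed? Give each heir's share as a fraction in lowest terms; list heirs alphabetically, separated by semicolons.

Eshan 1/9; Girish 1/3; Hemant 1/6; Jayant 1/6; Rajiv 1/9; Tarun 1/9

There is no surviving spouse, so the entire estate passes to Lakshmi's descendants per stirpes.
The estate is divided into 3 equal shares of 1/3 among Sarita, Ishita, Girish.
Sarita predeceased; the 1/3 allotted to Sarita's branch passes to Sarita's issue by representation.
The 1/3 is divided into 2 equal shares of 1/6 among Jayant, Omkar.
Jayant is living and takes 1/6.
Omkar predeceased; the 1/6 allotted to Omkar's branch passes to Omkar's issue by representation.
Manoj's line is the sole branch at this level, so the full 1/6 passes to Manoj's issue by representation.
Hemant is the sole taker at this level and receives the full 1/6.
Ishita predeceased; the 1/3 allotted to Ishita's branch passes to Ishita's issue by representation.
The 1/3 is divided into 3 equal shares of 1/9 among Eshan, Tarun, Rajiv.
Eshan is living and takes 1/9.
Tarun is living and takes 1/9.
Rajiv is living and takes 1/9.
Girish is living and takes 1/3.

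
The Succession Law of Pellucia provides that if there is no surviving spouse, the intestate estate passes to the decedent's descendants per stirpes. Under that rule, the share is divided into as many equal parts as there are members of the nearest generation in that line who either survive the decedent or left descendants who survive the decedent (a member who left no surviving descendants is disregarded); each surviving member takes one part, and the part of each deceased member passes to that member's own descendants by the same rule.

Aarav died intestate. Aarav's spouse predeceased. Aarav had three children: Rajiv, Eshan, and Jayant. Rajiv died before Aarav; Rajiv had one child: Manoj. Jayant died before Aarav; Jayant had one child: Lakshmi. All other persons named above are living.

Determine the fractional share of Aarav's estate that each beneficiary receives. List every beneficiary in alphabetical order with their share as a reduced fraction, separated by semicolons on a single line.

Eshan 1/3; Lakshmi 1/3; Manoj 1/3

There is no surviving spouse, so the entire estate passes to Aarav's descendants per stirpes.
The estate is divided into 3 equal shares of 1/3 among Rajiv, Eshan, Jayant.
Rajiv predeceased; the 1/3 allotted to Rajiv's branch passes to Rajiv's issue by representation.
Manoj is the sole taker at this level and receives the full 1/3.
Eshan is living and takes 1/3.
Jayant predeceased; the 1/3 allotted to Jayant's branch passes to Jayant's issue by representation.
Lakshmi is the sole taker at this level and receives the full 1/3.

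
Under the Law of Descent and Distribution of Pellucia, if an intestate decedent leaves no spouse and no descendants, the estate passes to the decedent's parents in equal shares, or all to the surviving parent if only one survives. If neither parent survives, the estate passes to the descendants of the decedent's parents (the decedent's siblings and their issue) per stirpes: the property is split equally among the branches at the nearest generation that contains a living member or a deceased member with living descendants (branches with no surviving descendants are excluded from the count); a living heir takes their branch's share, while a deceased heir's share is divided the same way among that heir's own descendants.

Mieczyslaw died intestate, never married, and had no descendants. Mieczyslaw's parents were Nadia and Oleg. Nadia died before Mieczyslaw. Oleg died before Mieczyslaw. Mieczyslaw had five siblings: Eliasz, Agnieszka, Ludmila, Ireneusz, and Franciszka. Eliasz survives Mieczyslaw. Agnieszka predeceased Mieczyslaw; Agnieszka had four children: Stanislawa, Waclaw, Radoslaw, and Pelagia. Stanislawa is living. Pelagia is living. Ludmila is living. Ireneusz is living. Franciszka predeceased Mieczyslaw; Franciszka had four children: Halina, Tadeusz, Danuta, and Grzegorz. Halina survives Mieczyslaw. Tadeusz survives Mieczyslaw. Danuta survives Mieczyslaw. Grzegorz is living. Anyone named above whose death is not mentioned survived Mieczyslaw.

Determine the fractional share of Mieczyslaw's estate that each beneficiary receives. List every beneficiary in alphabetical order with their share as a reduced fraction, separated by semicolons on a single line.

Danuta 1/20; Eliasz 1/5; Grzegorz 1/20; Halina 1/20; Ireneusz 1/5; Ludmila 1/5; Pelagia 1/20; Radoslaw 1/20; Stanislawa 1/20; Tadeusz 1/20; Waclaw 1/20

Neither parent survives and there are no descendants, so the estate passes to Mieczyslaw's siblings and their issue per stirpes.
The estate is divided into 5 equal shares of 1/5 among Eliasz, Agnieszka, Ludmila, Ireneusz, Franciszka.
Eliasz is living and takes 1/5.
Agnieszka predeceased; the 1/5 allotted to Agnieszka's branch passes to Agnieszka's issue by representation.
The 1/5 is divided into 4 equal shares of 1/20 among Stanislawa, Waclaw, Radoslaw, Pelagia.
Stanislawa is living and takes 1/20.
Waclaw is living and takes 1/20.
Radoslaw is living and takes 1/20.
Pelagia is living and takes 1/20.
Ludmila is living and takes 1/5.
Ireneusz is living and takes 1/5.
Franciszka predeceased; the 1/5 allotted to Franciszka's branch passes to Franciszka's issue by representation.
The 1/5 is divided into 4 equal shares of 1/20 among Halina, Tadeusz, Danuta, Grzegorz.
Halina is living and takes 1/20.
Tadeusz is living and takes 1/20.
Danuta is living and takes 1/20.
Grzegorz is living and takes 1/20.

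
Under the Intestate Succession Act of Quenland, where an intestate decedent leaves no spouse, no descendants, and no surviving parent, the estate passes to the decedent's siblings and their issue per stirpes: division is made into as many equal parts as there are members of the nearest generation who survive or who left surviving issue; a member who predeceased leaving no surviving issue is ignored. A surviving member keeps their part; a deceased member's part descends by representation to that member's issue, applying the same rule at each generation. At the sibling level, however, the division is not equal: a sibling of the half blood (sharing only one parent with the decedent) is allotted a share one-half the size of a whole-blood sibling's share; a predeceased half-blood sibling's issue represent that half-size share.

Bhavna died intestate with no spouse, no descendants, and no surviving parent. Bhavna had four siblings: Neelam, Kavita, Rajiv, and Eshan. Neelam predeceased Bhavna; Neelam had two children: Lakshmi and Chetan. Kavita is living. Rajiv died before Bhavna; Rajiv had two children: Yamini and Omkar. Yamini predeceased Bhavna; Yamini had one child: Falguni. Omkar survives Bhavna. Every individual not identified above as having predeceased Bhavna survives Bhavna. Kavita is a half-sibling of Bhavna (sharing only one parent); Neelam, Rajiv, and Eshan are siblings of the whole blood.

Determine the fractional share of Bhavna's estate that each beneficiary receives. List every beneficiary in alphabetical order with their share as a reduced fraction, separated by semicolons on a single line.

No spouse, descendants, or parent survives, so the estate passes to Bhavna's siblings per stirpes.
Half-blood siblings count for one-half the weight of whole-blood siblings at the initial division.
Dividing 1 in proportion to weights (total weight 7/2): Neelam (weight 1) → 2/7; Kavita (weight 1/2) → 1/7; Rajiv (weight 1) → 2/7; Eshan (weight 1) → 2/7.
Neelam predeceased; the 2/7 allotted to Neelam's branch passes to Neelam's issue by representation.
The 2/7 is divided into 2 equal shares of 1/7 among Lakshmi, Chetan.
Lakshmi is living and takes 1/7.
Chetan is living and takes 1/7.
Kavita is living and takes 1/7.
Rajiv predeceased; the 2/7 allotted to Rajiv's branch passes to Rajiv's issue by representation.
The 2/7 is divided into 2 equal shares of 1/7 among Yamini, Omkar.
Yamini predeceased; the 1/7 allotted to Yamini's branch passes to Yamini's issue by representation.
Falguni is the sole taker at this level and receives the full 1/7.
Omkar is living and takes 1/7.
Eshan is living and takes 2/7.

Chetan 1/7; Eshan 2/7; Falguni 1/7; Kavita 1/7; Lakshmi 1/7; Omkar 1/7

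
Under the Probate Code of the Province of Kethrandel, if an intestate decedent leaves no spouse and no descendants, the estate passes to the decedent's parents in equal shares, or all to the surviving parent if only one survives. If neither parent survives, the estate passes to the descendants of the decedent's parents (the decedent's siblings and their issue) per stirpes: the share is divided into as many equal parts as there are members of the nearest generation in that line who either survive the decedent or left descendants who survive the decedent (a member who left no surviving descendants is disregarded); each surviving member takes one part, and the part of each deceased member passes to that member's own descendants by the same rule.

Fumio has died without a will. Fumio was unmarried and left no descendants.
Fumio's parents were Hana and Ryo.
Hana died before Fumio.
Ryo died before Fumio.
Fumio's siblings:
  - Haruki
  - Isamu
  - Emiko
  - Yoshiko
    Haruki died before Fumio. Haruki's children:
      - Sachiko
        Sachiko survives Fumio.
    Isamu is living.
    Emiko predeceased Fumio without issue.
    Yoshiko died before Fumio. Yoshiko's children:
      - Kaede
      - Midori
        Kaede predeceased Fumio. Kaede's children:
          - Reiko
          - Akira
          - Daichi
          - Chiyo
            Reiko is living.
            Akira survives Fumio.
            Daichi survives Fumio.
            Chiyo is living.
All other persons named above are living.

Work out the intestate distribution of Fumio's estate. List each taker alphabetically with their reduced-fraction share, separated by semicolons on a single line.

Neither parent survives and there are no descendants, so the estate passes to Fumio's siblings and their issue per stirpes.
Emiko left no surviving issue, so that branch lapses and is disregarded.
The estate is divided into 3 equal shares of 1/3 among Haruki, Isamu, Yoshiko.
Haruki predeceased; the 1/3 allotted to Haruki's branch passes to Haruki's issue by representation.
Sachiko is the sole taker at this level and receives the full 1/3.
Isamu is living and takes 1/3.
Yoshiko predeceased; the 1/3 allotted to Yoshiko's branch passes to Yoshiko's issue by representation.
The 1/3 is divided into 2 equal shares of 1/6 among Kaede, Midori.
Kaede predeceased; the 1/6 allotted to Kaede's branch passes to Kaede's issue by representation.
The 1/6 is divided into 4 equal shares of 1/24 among Reiko, Akira, Daichi, Chiyo.
Reiko is living and takes 1/24.
Akira is living and takes 1/24.
Daichi is living and takes 1/24.
Chiyo is living and takes 1/24.
Midori is living and takes 1/6.

Akira 1/24; Chiyo 1/24; Daichi 1/24; Isamu 1/3; Midori 1/6; Reiko 1/24; Sachiko 1/3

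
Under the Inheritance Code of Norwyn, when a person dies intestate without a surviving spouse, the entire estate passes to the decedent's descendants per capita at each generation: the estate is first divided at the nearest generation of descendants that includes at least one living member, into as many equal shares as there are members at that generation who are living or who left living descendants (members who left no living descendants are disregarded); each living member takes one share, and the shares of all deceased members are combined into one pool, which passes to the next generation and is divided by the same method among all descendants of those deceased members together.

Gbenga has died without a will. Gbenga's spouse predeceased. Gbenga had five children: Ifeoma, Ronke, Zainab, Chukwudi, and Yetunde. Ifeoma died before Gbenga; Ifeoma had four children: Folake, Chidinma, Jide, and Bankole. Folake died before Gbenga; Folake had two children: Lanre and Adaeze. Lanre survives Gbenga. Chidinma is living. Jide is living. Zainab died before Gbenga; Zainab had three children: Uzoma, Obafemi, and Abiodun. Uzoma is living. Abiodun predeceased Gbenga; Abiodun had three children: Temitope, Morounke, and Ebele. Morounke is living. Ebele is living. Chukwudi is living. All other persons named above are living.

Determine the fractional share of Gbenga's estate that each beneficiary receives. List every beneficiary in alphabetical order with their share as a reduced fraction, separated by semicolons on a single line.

Adaeze 4/175; Bankole 2/35; Chidinma 2/35; Chukwudi 1/5; Ebele 4/175; Jide 2/35; Lanre 4/175; Morounke 4/175; Obafemi 2/35; Ronke 1/5; Temitope 4/175; Uzoma 2/35; Yetunde 1/5

There is no surviving spouse, so the entire estate passes to Gbenga's descendants per capita at each generation.
At generation 1 (Ifeoma, Ronke, Zainab, Chukwudi, Yetunde) there are 5 shares of (1)/5 = 1/5 each.
Living: Ronke, Chukwudi, and Yetunde — each takes 1/5.
Deceased: Ifeoma and Zainab. Their combined 2/5 is pooled and carried to generation 2.
At generation 2 (Folake, Chidinma, Jide, Bankole, Uzoma, Obafemi, Abiodun) there are 7 shares of (2/5)/7 = 2/35 each.
Living: Chidinma, Jide, Bankole, Uzoma, and Obafemi — each takes 2/35.
Deceased: Folake and Abiodun. Their combined 4/35 is pooled and carried to generation 3.
At generation 3 (Lanre, Adaeze, Temitope, Morounke, Ebele) there are 5 shares of (4/35)/5 = 4/175 each.
Living: Lanre, Adaeze, Temitope, Morounke, and Ebele — each takes 4/175.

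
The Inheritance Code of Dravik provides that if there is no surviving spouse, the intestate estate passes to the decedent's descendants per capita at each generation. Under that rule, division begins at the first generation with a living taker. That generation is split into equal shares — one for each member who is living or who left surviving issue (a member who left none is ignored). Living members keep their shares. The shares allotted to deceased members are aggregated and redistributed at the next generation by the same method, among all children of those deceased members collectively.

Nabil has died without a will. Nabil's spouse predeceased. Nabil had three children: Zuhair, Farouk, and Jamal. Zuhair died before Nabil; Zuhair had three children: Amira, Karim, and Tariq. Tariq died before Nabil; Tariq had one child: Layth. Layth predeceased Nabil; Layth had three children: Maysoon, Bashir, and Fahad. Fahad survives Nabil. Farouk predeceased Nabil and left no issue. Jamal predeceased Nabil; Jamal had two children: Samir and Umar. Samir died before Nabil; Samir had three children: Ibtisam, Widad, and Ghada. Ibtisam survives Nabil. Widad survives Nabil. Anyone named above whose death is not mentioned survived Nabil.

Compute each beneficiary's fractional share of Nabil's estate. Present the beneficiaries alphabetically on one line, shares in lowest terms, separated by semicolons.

There is no surviving spouse, so the entire estate passes to Nabil's descendants per capita at each generation.
No one at generation 1 (Zuhair, Jamal) is living; moving to the next generation.
At generation 2 (Amira, Karim, Tariq, Samir, Umar) there are 5 shares of (1)/5 = 1/5 each.
Living: Amira, Karim, and Umar — each takes 1/5.
Deceased: Tariq and Samir. Their combined 2/5 is pooled and carried to generation 3.
At generation 3 (Layth, Ibtisam, Widad, Ghada) there are 4 shares of (2/5)/4 = 1/10 each.
Living: Ibtisam, Widad, and Ghada — each takes 1/10.
Deceased: Layth. That 1/10 share is carried to generation 4.
At generation 4 (Maysoon, Bashir, Fahad) there are 3 shares of (1/10)/3 = 1/30 each.
Living: Maysoon, Bashir, and Fahad — each takes 1/30.

Amira 1/5; Bashir 1/30; Fahad 1/30; Ghada 1/10; Ibtisam 1/10; Karim 1/5; Maysoon 1/30; Umar 1/5; Widad 1/10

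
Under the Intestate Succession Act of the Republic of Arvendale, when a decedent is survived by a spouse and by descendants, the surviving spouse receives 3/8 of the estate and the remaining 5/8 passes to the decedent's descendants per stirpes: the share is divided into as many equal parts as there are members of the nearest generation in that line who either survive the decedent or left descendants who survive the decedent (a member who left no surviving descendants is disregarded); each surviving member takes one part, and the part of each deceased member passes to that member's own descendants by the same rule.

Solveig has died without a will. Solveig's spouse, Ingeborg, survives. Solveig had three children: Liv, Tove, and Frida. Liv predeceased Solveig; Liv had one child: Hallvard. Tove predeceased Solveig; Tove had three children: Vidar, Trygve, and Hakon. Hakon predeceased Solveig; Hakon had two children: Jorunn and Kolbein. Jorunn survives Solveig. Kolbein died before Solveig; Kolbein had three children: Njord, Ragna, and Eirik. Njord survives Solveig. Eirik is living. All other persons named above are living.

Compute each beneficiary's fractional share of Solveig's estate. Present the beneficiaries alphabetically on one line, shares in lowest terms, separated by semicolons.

Ingeborg, as surviving spouse, takes 3/8.
The remaining 5/8 passes to Solveig's descendants per stirpes.
The 5/8 is divided into 3 equal shares of 5/24 among Liv, Tove, Frida.
Liv predeceased; the 5/24 allotted to Liv's branch passes to Liv's issue by representation.
Hallvard is the sole taker at this level and receives the full 5/24.
Tove predeceased; the 5/24 allotted to Tove's branch passes to Tove's issue by representation.
The 5/24 is divided into 3 equal shares of 5/72 among Vidar, Trygve, Hakon.
Vidar is living and takes 5/72.
Trygve is living and takes 5/72.
Hakon predeceased; the 5/72 allotted to Hakon's branch passes to Hakon's issue by representation.
The 5/72 is divided into 2 equal shares of 5/144 among Jorunn, Kolbein.
Jorunn is living and takes 5/144.
Kolbein predeceased; the 5/144 allotted to Kolbein's branch passes to Kolbein's issue by representation.
The 5/144 is divided into 3 equal shares of 5/432 among Njord, Ragna, Eirik.
Njord is living and takes 5/432.
Ragna is living and takes 5/432.
Eirik is living and takes 5/432.
Frida is living and takes 5/24.

Eirik 5/432; Frida 5/24; Hallvard 5/24; Ingeborg 3/8; Jorunn 5/144; Njord 5/432; Ragna 5/432; Trygve 5/72; Vidar 5/72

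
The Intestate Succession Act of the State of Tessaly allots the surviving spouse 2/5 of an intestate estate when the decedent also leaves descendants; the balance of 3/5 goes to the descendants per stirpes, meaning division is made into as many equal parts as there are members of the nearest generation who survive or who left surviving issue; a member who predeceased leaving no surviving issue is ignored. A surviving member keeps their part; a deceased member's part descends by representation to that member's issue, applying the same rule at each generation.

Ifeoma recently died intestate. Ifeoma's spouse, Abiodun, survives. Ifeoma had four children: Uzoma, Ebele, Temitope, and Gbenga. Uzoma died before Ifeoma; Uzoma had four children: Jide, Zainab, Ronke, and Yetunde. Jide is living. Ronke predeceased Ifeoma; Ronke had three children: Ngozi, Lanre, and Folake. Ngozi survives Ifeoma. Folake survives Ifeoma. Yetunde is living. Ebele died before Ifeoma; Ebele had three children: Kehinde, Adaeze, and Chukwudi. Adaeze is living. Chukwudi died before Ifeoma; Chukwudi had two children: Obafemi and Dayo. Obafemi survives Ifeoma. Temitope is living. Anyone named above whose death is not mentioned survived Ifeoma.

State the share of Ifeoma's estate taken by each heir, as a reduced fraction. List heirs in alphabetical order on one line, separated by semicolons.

Abiodun, as surviving spouse, takes 2/5.
The remaining 3/5 passes to Ifeoma's descendants per stirpes.
The 3/5 is divided into 4 equal shares of 3/20 among Uzoma, Ebele, Temitope, Gbenga.
Uzoma predeceased; the 3/20 allotted to Uzoma's branch passes to Uzoma's issue by representation.
The 3/20 is divided into 4 equal shares of 3/80 among Jide, Zainab, Ronke, Yetunde.
Jide is living and takes 3/80.
Zainab is living and takes 3/80.
Ronke predeceased; the 3/80 allotted to Ronke's branch passes to Ronke's issue by representation.
The 3/80 is divided into 3 equal shares of 1/80 among Ngozi, Lanre, Folake.
Ngozi is living and takes 1/80.
Lanre is living and takes 1/80.
Folake is living and takes 1/80.
Yetunde is living and takes 3/80.
Ebele predeceased; the 3/20 allotted to Ebele's branch passes to Ebele's issue by representation.
The 3/20 is divided into 3 equal shares of 1/20 among Kehinde, Adaeze, Chukwudi.
Kehinde is living and takes 1/20.
Adaeze is living and takes 1/20.
Chukwudi predeceased; the 1/20 allotted to Chukwudi's branch passes to Chukwudi's issue by representation.
The 1/20 is divided into 2 equal shares of 1/40 among Obafemi, Dayo.
Obafemi is living and takes 1/40.
Dayo is living and takes 1/40.
Temitope is living and takes 3/20.
Gbenga is living and takes 3/20.

Abiodun 2/5; Adaeze 1/20; Dayo 1/40; Folake 1/80; Gbenga 3/20; Jide 3/80; Kehinde 1/20; Lanre 1/80; Ngozi 1/80; Obafemi 1/40; Temitope 3/20; Yetunde 3/80; Zainab 3/80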